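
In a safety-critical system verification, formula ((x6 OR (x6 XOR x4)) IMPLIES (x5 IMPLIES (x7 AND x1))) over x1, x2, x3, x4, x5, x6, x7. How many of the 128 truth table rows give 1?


Formula: ((x6 OR (x6 XOR x4)) IMPLIES (x5 IMPLIES (x7 AND x1))) over 7 vars (128 rows)
Evaluate each row (x1, x2, x3, x4, x5, x6, x7 as bits, MSB first):
  row 0 [0000000]: ((0 OR (0 XOR 0)) IMPLIES (0 IMPLIES (0 AND 0))) -> 1
  row 1 [0000001]: ((0 OR (0 XOR 0)) IMPLIES (0 IMPLIES (1 AND 0))) -> 1
  row 2 [0000010]: ((1 OR (1 XOR 0)) IMPLIES (0 IMPLIES (0 AND 0))) -> 1
  row 3 [0000011]: ((1 OR (1 XOR 0)) IMPLIES (0 IMPLIES (1 AND 0))) -> 1
  row 4 [0000100]: ((0 OR (0 XOR 0)) IMPLIES (1 IMPLIES (0 AND 0))) -> 1
  (every remaining row is evaluated the same way; all 128 results are listed next)
Full result column, 8 rows per line (x1,x2,x3,x4 fixed per line; x5,x6,x7 runs 000..111 left to right):
  rows 0-7 [x1,x2,x3,x4=0000]: 11111100  (ones: 6)
  rows 8-15 [x1,x2,x3,x4=0001]: 11110000  (ones: 4)
  rows 16-23 [x1,x2,x3,x4=0010]: 11111100  (ones: 6)
  rows 24-31 [x1,x2,x3,x4=0011]: 11110000  (ones: 4)
  rows 32-39 [x1,x2,x3,x4=0100]: 11111100  (ones: 6)
  rows 40-47 [x1,x2,x3,x4=0101]: 11110000  (ones: 4)
  rows 48-55 [x1,x2,x3,x4=0110]: 11111100  (ones: 6)
  rows 56-63 [x1,x2,x3,x4=0111]: 11110000  (ones: 4)
  rows 64-71 [x1,x2,x3,x4=1000]: 11111101  (ones: 7)
  rows 72-79 [x1,x2,x3,x4=1001]: 11110101  (ones: 6)
  rows 80-87 [x1,x2,x3,x4=1010]: 11111101  (ones: 7)
  rows 88-95 [x1,x2,x3,x4=1011]: 11110101  (ones: 6)
  rows 96-103 [x1,x2,x3,x4=1100]: 11111101  (ones: 7)
  rows 104-111 [x1,x2,x3,x4=1101]: 11110101  (ones: 6)
  rows 112-119 [x1,x2,x3,x4=1110]: 11111101  (ones: 7)
  rows 120-127 [x1,x2,x3,x4=1111]: 11110101  (ones: 6)
Count of 1-rows = 6+4+6+4+6+4+6+4+7+6+7+6+7+6+7+6 = 92

92


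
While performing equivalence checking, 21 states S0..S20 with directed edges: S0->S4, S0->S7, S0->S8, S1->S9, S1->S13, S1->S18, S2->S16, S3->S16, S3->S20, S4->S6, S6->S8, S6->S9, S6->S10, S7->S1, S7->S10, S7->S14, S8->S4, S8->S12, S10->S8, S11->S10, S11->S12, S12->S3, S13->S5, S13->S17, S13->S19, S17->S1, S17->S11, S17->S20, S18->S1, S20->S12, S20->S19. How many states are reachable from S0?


BFS from S0:
  layer 0: {S0}
  layer 1: {S4, S7, S8}
  layer 2: {S1, S6, S10, S12, S14}
  layer 3: {S3, S9, S13, S18}
  layer 4: {S5, S16, S17, S19, S20}
  layer 5: {S11}
Reachable set: {S0, S1, S3, S4, S5, S6, S7, S8, S9, S10, S11, S12, S13, S14, S16, S17, S18, S19, S20}
Count = 19

19


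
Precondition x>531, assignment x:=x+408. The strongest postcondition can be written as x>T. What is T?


Formula: sp(P, x:=E) = exists old_x. (x = E[old_x/x]) AND P[old_x/x] (old_x is the value of x before the assignment; eliminate old_x by solving x = E[old_x/x] for old_x)
Step 1: Precondition P: x>531, i.e. old_x > 531
Step 2: Assignment gives x = old_x + 408, so old_x = x - 408
Step 3: Substitute into P: x - 408 > 531
Step 4: Simplify: x > 531+408 = 939

939


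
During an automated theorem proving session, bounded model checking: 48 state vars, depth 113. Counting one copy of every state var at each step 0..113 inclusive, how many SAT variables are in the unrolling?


BMC unrolls to depth k, creating one copy of each state var for steps 0..k.
Step count = 113 + 1 = 114 (steps 0 through 113)
Vars per step = 48
Total = 48 * 114 = 5472

5472


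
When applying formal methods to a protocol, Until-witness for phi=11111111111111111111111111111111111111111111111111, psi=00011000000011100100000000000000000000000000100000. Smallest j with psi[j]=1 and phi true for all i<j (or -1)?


(phi U psi) at 0: need smallest j with psi[j]=1 and phi[i]=1 for all i in [0,j).
Scan from step 0:
  step 0: phi=1, psi=0 -> continue
  step 1: phi=1, psi=0 -> continue
  step 2: phi=1, psi=0 -> continue
  step 3: psi=1 and phi held for [0,3) -> witness found
Witness step = 3

3


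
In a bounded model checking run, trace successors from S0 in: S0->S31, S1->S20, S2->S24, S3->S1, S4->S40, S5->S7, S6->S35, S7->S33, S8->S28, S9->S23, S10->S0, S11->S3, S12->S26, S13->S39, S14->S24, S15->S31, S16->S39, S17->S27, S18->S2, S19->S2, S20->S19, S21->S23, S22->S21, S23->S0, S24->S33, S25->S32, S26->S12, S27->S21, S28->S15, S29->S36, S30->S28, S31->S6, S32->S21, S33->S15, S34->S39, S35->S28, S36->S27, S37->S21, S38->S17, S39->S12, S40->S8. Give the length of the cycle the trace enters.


Trace from S0 until a state repeats:
  S0 -> S31 -> S6 -> S35 -> S28 -> S15 -> S31
S31 first seen at step 1, revisited at step 6.
Cycle length = 6 - 1 = 5

5


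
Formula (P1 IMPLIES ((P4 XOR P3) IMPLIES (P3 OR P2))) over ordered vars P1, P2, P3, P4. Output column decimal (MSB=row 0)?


Formula: (P1 IMPLIES ((P4 XOR P3) IMPLIES (P3 OR P2))) over P1, P2, P3, P4 (16 rows)
Evaluate each row (bits = P1,P2,P3,P4, MSB first):
  row 0 [0000]: (0 IMPLIES ((0 XOR 0) IMPLIES (0 OR 0))) -> 1
  row 1 [0001]: (0 IMPLIES ((1 XOR 0) IMPLIES (0 OR 0))) -> 1
  row 2 [0010]: (0 IMPLIES ((0 XOR 1) IMPLIES (1 OR 0))) -> 1
  row 3 [0011]: (0 IMPLIES ((1 XOR 1) IMPLIES (1 OR 0))) -> 1
  row 4 [0100]: (0 IMPLIES ((0 XOR 0) IMPLIES (0 OR 1))) -> 1
  row 5 [0101]: (0 IMPLIES ((1 XOR 0) IMPLIES (0 OR 1))) -> 1
  row 6 [0110]: (0 IMPLIES ((0 XOR 1) IMPLIES (1 OR 1))) -> 1
  row 7 [0111]: (0 IMPLIES ((1 XOR 1) IMPLIES (1 OR 1))) -> 1
  row 8 [1000]: (1 IMPLIES ((0 XOR 0) IMPLIES (0 OR 0))) -> 1
  row 9 [1001]: (1 IMPLIES ((1 XOR 0) IMPLIES (0 OR 0))) -> 0
  row 10 [1010]: (1 IMPLIES ((0 XOR 1) IMPLIES (1 OR 0))) -> 1
  row 11 [1011]: (1 IMPLIES ((1 XOR 1) IMPLIES (1 OR 0))) -> 1
  row 12 [1100]: (1 IMPLIES ((0 XOR 0) IMPLIES (0 OR 1))) -> 1
  row 13 [1101]: (1 IMPLIES ((1 XOR 0) IMPLIES (0 OR 1))) -> 1
  row 14 [1110]: (1 IMPLIES ((0 XOR 1) IMPLIES (1 OR 1))) -> 1
  row 15 [1111]: (1 IMPLIES ((1 XOR 1) IMPLIES (1 OR 1))) -> 1
Full result column, 4 rows per line (P1,P2 fixed per line; P3,P4 runs 00..11 left to right):
  rows 0-3 [P1,P2=00]: 1111  = hex F
  rows 4-7 [P1,P2=01]: 1111  = hex F
  rows 8-11 [P1,P2=10]: 1011  = hex B
  rows 12-15 [P1,P2=11]: 1111  = hex F
Output column (row 0 .. row 15) = 1111111110111111
Output column grouped in 4s = 1111 1111 1011 1111 = 0xFFBF
Convert to decimal digit by digit (value = value*16 + digit):
  F -> 15
  15*16 + 15 (F) = 255
  255*16 + 11 (B) = 4091
  4091*16 + 15 (F) = 65471
Decimal = 65471

65471


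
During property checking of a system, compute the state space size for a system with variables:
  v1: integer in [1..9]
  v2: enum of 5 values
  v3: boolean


State space = product of domain sizes of all variables.
Domain sizes:
  v1 (integer in [1..9]): 9
  v2 (enum of 5 values): 5
  v3 (boolean): 2
Product = 9 * 5 * 2 = 90

90


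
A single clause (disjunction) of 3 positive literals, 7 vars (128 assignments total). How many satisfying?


Step 1: Total=2^7=128
Step 2: Unsat when all 3 false: 2^4=16
Step 3: Sat=128-16=112

112


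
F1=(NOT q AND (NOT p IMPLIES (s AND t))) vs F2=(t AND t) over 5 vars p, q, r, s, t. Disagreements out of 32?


F1 = (NOT q AND (NOT p IMPLIES (s AND t)))
F2 = (t AND t)
Evaluate both on each of 32 rows (bits = p,q,r,s,t):
  row 0 [00000]: F1=0 F2=0 -> 0
  row 1 [00001]: F1=0 F2=1 (differ) -> 1
  row 2 [00010]: F1=0 F2=0 -> 0
  row 3 [00011]: F1=1 F2=1 -> 0
  row 4 [00100]: F1=0 F2=0 -> 0
  row 5 [00101]: F1=0 F2=1 (differ) -> 1
  row 6 [00110]: F1=0 F2=0 -> 0
  row 7 [00111]: F1=1 F2=1 -> 0
  row 8 [01000]: F1=0 F2=0 -> 0
  row 9 [01001]: F1=0 F2=1 (differ) -> 1
  row 10 [01010]: F1=0 F2=0 -> 0
  row 11 [01011]: F1=0 F2=1 (differ) -> 1
  row 12 [01100]: F1=0 F2=0 -> 0
  row 13 [01101]: F1=0 F2=1 (differ) -> 1
  row 14 [01110]: F1=0 F2=0 -> 0
  row 15 [01111]: F1=0 F2=1 (differ) -> 1
  row 16 [10000]: F1=1 F2=0 (differ) -> 1
  row 17 [10001]: F1=1 F2=1 -> 0
  row 18 [10010]: F1=1 F2=0 (differ) -> 1
  row 19 [10011]: F1=1 F2=1 -> 0
  row 20 [10100]: F1=1 F2=0 (differ) -> 1
  row 21 [10101]: F1=1 F2=1 -> 0
  row 22 [10110]: F1=1 F2=0 (differ) -> 1
  row 23 [10111]: F1=1 F2=1 -> 0
  row 24 [11000]: F1=0 F2=0 -> 0
  row 25 [11001]: F1=0 F2=1 (differ) -> 1
  row 26 [11010]: F1=0 F2=0 -> 0
  row 27 [11011]: F1=0 F2=1 (differ) -> 1
  row 28 [11100]: F1=0 F2=0 -> 0
  row 29 [11101]: F1=0 F2=1 (differ) -> 1
  row 30 [11110]: F1=0 F2=0 -> 0
  row 31 [11111]: F1=0 F2=1 (differ) -> 1
Full result column, 8 rows per line (p,q fixed per line; r,s,t runs 000..111 left to right):
  rows 0-7 [p,q=00]: 01000100  (ones: 2)
  rows 8-15 [p,q=01]: 01010101  (ones: 4)
  rows 16-23 [p,q=10]: 10101010  (ones: 4)
  rows 24-31 [p,q=11]: 01010101  (ones: 4)
Disagreements = 2+4+4+4 = 14

14


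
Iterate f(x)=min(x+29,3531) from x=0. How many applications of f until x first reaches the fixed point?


Step 1: x=0, cap=3531, increment=29
Step 2: x grows by 29 each step until capped at 3531; fixed point is x=3531
Step 3: iterations = ceil(3531/29) = 122

122


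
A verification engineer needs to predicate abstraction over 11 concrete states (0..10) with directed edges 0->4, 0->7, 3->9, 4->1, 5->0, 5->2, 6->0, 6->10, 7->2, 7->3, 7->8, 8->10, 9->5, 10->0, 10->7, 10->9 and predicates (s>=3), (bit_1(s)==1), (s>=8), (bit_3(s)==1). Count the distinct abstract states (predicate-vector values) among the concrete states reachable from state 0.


BFS from 0:
Concrete reachable: {0, 1, 2, 3, 4, 5, 7, 8, 9, 10}
Abstract via predicates (s>=3), (bit_1(s)==1), (s>=8), (bit_3(s)==1):
  (0,0,0,0) <- {0, 1}
  (0,1,0,0) <- {2}
  (1,0,0,0) <- {4, 5}
  (1,0,1,1) <- {8, 9}
  (1,1,0,0) <- {3, 7}
  (1,1,1,1) <- {10}
Distinct abstract states = 6

6


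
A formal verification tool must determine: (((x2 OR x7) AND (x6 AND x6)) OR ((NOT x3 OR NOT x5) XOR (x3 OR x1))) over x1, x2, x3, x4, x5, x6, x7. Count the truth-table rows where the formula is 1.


Formula: (((x2 OR x7) AND (x6 AND x6)) OR ((NOT x3 OR NOT x5) XOR (x3 OR x1))) over 7 vars (128 rows)
Evaluate each row (x1, x2, x3, x4, x5, x6, x7 as bits, MSB first):
  row 0 [0000000]: (((0 OR 0) AND (0 AND 0)) OR ((NOT 0 OR NOT 0) XOR (0 OR 0))) -> 1
  row 1 [0000001]: (((0 OR 1) AND (0 AND 0)) OR ((NOT 0 OR NOT 0) XOR (0 OR 0))) -> 1
  row 2 [0000010]: (((0 OR 0) AND (1 AND 1)) OR ((NOT 0 OR NOT 0) XOR (0 OR 0))) -> 1
  row 3 [0000011]: (((0 OR 1) AND (1 AND 1)) OR ((NOT 0 OR NOT 0) XOR (0 OR 0))) -> 1
  row 4 [0000100]: (((0 OR 0) AND (0 AND 0)) OR ((NOT 0 OR NOT 1) XOR (0 OR 0))) -> 1
  (every remaining row is evaluated the same way; all 128 results are listed next)
Full result column, 8 rows per line (x1,x2,x3,x4 fixed per line; x5,x6,x7 runs 000..111 left to right):
  rows 0-7 [x1,x2,x3,x4=0000]: 11111111  (ones: 8)
  rows 8-15 [x1,x2,x3,x4=0001]: 11111111  (ones: 8)
  rows 16-23 [x1,x2,x3,x4=0010]: 00011111  (ones: 5)
  rows 24-31 [x1,x2,x3,x4=0011]: 00011111  (ones: 5)
  rows 32-39 [x1,x2,x3,x4=0100]: 11111111  (ones: 8)
  rows 40-47 [x1,x2,x3,x4=0101]: 11111111  (ones: 8)
  rows 48-55 [x1,x2,x3,x4=0110]: 00111111  (ones: 6)
  rows 56-63 [x1,x2,x3,x4=0111]: 00111111  (ones: 6)
  rows 64-71 [x1,x2,x3,x4=1000]: 00010001  (ones: 2)
  rows 72-79 [x1,x2,x3,x4=1001]: 00010001  (ones: 2)
  rows 80-87 [x1,x2,x3,x4=1010]: 00011111  (ones: 5)
  rows 88-95 [x1,x2,x3,x4=1011]: 00011111  (ones: 5)
  rows 96-103 [x1,x2,x3,x4=1100]: 00110011  (ones: 4)
  rows 104-111 [x1,x2,x3,x4=1101]: 00110011  (ones: 4)
  rows 112-119 [x1,x2,x3,x4=1110]: 00111111  (ones: 6)
  rows 120-127 [x1,x2,x3,x4=1111]: 00111111  (ones: 6)
Count of 1-rows = 8+8+5+5+8+8+6+6+2+2+5+5+4+4+6+6 = 88

88


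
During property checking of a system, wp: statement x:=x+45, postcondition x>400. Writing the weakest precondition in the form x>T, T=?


Formula: wp(x:=E, P) = P[E/x] (substitute E for x in postcondition)
Step 1: Postcondition: x>400
Step 2: Substitute x+45 for x: x+45>400
Step 3: Solve for x: x > 400-45 = 355

355


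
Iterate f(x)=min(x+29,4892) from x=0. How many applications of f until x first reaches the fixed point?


Step 1: x=0, cap=4892, increment=29
Step 2: x grows by 29 each step until capped at 4892; fixed point is x=4892
Step 3: iterations = ceil(4892/29) = 169

169


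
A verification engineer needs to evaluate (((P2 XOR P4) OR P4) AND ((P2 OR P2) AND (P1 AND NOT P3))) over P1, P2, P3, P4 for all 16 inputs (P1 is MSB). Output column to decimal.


Formula: (((P2 XOR P4) OR P4) AND ((P2 OR P2) AND (P1 AND NOT P3))) over P1, P2, P3, P4 (16 rows)
Evaluate each row (bits = P1,P2,P3,P4, MSB first):
  row 0 [0000]: (((0 XOR 0) OR 0) AND ((0 OR 0) AND (0 AND NOT 0))) -> 0
  row 1 [0001]: (((0 XOR 1) OR 1) AND ((0 OR 0) AND (0 AND NOT 0))) -> 0
  row 2 [0010]: (((0 XOR 0) OR 0) AND ((0 OR 0) AND (0 AND NOT 1))) -> 0
  row 3 [0011]: (((0 XOR 1) OR 1) AND ((0 OR 0) AND (0 AND NOT 1))) -> 0
  row 4 [0100]: (((1 XOR 0) OR 0) AND ((1 OR 1) AND (0 AND NOT 0))) -> 0
  row 5 [0101]: (((1 XOR 1) OR 1) AND ((1 OR 1) AND (0 AND NOT 0))) -> 0
  row 6 [0110]: (((1 XOR 0) OR 0) AND ((1 OR 1) AND (0 AND NOT 1))) -> 0
  row 7 [0111]: (((1 XOR 1) OR 1) AND ((1 OR 1) AND (0 AND NOT 1))) -> 0
  row 8 [1000]: (((0 XOR 0) OR 0) AND ((0 OR 0) AND (1 AND NOT 0))) -> 0
  row 9 [1001]: (((0 XOR 1) OR 1) AND ((0 OR 0) AND (1 AND NOT 0))) -> 0
  row 10 [1010]: (((0 XOR 0) OR 0) AND ((0 OR 0) AND (1 AND NOT 1))) -> 0
  row 11 [1011]: (((0 XOR 1) OR 1) AND ((0 OR 0) AND (1 AND NOT 1))) -> 0
  row 12 [1100]: (((1 XOR 0) OR 0) AND ((1 OR 1) AND (1 AND NOT 0))) -> 1
  row 13 [1101]: (((1 XOR 1) OR 1) AND ((1 OR 1) AND (1 AND NOT 0))) -> 1
  row 14 [1110]: (((1 XOR 0) OR 0) AND ((1 OR 1) AND (1 AND NOT 1))) -> 0
  row 15 [1111]: (((1 XOR 1) OR 1) AND ((1 OR 1) AND (1 AND NOT 1))) -> 0
Full result column, 4 rows per line (P1,P2 fixed per line; P3,P4 runs 00..11 left to right):
  rows 0-3 [P1,P2=00]: 0000  = hex 0
  rows 4-7 [P1,P2=01]: 0000  = hex 0
  rows 8-11 [P1,P2=10]: 0000  = hex 0
  rows 12-15 [P1,P2=11]: 1100  = hex C
Output column (row 0 .. row 15) = 0000000000001100
Output column grouped in 4s = 0000 0000 0000 1100 = 0x000C
Convert to decimal digit by digit (value = value*16 + digit):
  0 -> 0
  0*16 + 0 = 0
  0*16 + 0 = 0
  0*16 + 12 (C) = 12
Decimal = 12

12


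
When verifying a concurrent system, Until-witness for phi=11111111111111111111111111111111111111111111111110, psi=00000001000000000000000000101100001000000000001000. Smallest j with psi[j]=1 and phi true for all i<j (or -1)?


(phi U psi) at 0: need smallest j with psi[j]=1 and phi[i]=1 for all i in [0,j).
Scan from step 0:
  step 0: phi=1, psi=0 -> continue
  step 1: phi=1, psi=0 -> continue
  step 2: phi=1, psi=0 -> continue
  step 3: phi=1, psi=0 -> continue
  step 7: psi=1 and phi held for [0,7) -> witness found
Witness step = 7

7


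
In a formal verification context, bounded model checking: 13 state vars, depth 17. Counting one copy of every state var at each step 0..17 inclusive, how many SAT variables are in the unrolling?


BMC unrolls to depth k, creating one copy of each state var for steps 0..k.
Step count = 17 + 1 = 18 (steps 0 through 17)
Vars per step = 13
Total = 13 * 18 = 234

234


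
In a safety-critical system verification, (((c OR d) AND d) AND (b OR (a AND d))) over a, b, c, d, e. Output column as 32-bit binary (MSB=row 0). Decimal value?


Formula: (((c OR d) AND d) AND (b OR (a AND d))) over a, b, c, d, e (32 rows)
Evaluate each row (bits = a,b,c,d,e, MSB first):
  row 0 [00000]: (((0 OR 0) AND 0) AND (0 OR (0 AND 0))) -> 0
  row 1 [00001]: (((0 OR 0) AND 0) AND (0 OR (0 AND 0))) -> 0
  row 2 [00010]: (((0 OR 1) AND 1) AND (0 OR (0 AND 1))) -> 0
  row 3 [00011]: (((0 OR 1) AND 1) AND (0 OR (0 AND 1))) -> 0
  row 4 [00100]: (((1 OR 0) AND 0) AND (0 OR (0 AND 0))) -> 0
  row 5 [00101]: (((1 OR 0) AND 0) AND (0 OR (0 AND 0))) -> 0
  row 6 [00110]: (((1 OR 1) AND 1) AND (0 OR (0 AND 1))) -> 0
  row 7 [00111]: (((1 OR 1) AND 1) AND (0 OR (0 AND 1))) -> 0
  row 8 [01000]: (((0 OR 0) AND 0) AND (1 OR (0 AND 0))) -> 0
  row 9 [01001]: (((0 OR 0) AND 0) AND (1 OR (0 AND 0))) -> 0
  row 10 [01010]: (((0 OR 1) AND 1) AND (1 OR (0 AND 1))) -> 1
  row 11 [01011]: (((0 OR 1) AND 1) AND (1 OR (0 AND 1))) -> 1
  row 12 [01100]: (((1 OR 0) AND 0) AND (1 OR (0 AND 0))) -> 0
  row 13 [01101]: (((1 OR 0) AND 0) AND (1 OR (0 AND 0))) -> 0
  row 14 [01110]: (((1 OR 1) AND 1) AND (1 OR (0 AND 1))) -> 1
  row 15 [01111]: (((1 OR 1) AND 1) AND (1 OR (0 AND 1))) -> 1
  row 16 [10000]: (((0 OR 0) AND 0) AND (0 OR (1 AND 0))) -> 0
  row 17 [10001]: (((0 OR 0) AND 0) AND (0 OR (1 AND 0))) -> 0
  row 18 [10010]: (((0 OR 1) AND 1) AND (0 OR (1 AND 1))) -> 1
  row 19 [10011]: (((0 OR 1) AND 1) AND (0 OR (1 AND 1))) -> 1
  row 20 [10100]: (((1 OR 0) AND 0) AND (0 OR (1 AND 0))) -> 0
  row 21 [10101]: (((1 OR 0) AND 0) AND (0 OR (1 AND 0))) -> 0
  row 22 [10110]: (((1 OR 1) AND 1) AND (0 OR (1 AND 1))) -> 1
  row 23 [10111]: (((1 OR 1) AND 1) AND (0 OR (1 AND 1))) -> 1
  row 24 [11000]: (((0 OR 0) AND 0) AND (1 OR (1 AND 0))) -> 0
  row 25 [11001]: (((0 OR 0) AND 0) AND (1 OR (1 AND 0))) -> 0
  row 26 [11010]: (((0 OR 1) AND 1) AND (1 OR (1 AND 1))) -> 1
  row 27 [11011]: (((0 OR 1) AND 1) AND (1 OR (1 AND 1))) -> 1
  row 28 [11100]: (((1 OR 0) AND 0) AND (1 OR (1 AND 0))) -> 0
  row 29 [11101]: (((1 OR 0) AND 0) AND (1 OR (1 AND 0))) -> 0
  row 30 [11110]: (((1 OR 1) AND 1) AND (1 OR (1 AND 1))) -> 1
  row 31 [11111]: (((1 OR 1) AND 1) AND (1 OR (1 AND 1))) -> 1
Full result column, 4 rows per line (a,b,c fixed per line; d,e runs 00..11 left to right):
  rows 0-3 [a,b,c=000]: 0000  = hex 0
  rows 4-7 [a,b,c=001]: 0000  = hex 0
  rows 8-11 [a,b,c=010]: 0011  = hex 3
  rows 12-15 [a,b,c=011]: 0011  = hex 3
  rows 16-19 [a,b,c=100]: 0011  = hex 3
  rows 20-23 [a,b,c=101]: 0011  = hex 3
  rows 24-27 [a,b,c=110]: 0011  = hex 3
  rows 28-31 [a,b,c=111]: 0011  = hex 3
Output column (row 0 .. row 31) = 00000000001100110011001100110011
Output column grouped in 4s = 0000 0000 0011 0011 0011 0011 0011 0011 = 0x00333333
Convert to decimal digit by digit (value = value*16 + digit):
  0 -> 0
  0*16 + 0 = 0
  0*16 + 3 = 3
  3*16 + 3 = 51
  51*16 + 3 = 819
  819*16 + 3 = 13107
  13107*16 + 3 = 209715
  209715*16 + 3 = 3355443
Decimal = 3355443

3355443


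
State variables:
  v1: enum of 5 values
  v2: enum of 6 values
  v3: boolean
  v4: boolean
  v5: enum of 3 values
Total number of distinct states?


State space = product of domain sizes of all variables.
Domain sizes:
  v1 (enum of 5 values): 5
  v2 (enum of 6 values): 6
  v3 (boolean): 2
  v4 (boolean): 2
  v5 (enum of 3 values): 3
Product = 5 * 6 * 2 * 2 * 3 = 360

360


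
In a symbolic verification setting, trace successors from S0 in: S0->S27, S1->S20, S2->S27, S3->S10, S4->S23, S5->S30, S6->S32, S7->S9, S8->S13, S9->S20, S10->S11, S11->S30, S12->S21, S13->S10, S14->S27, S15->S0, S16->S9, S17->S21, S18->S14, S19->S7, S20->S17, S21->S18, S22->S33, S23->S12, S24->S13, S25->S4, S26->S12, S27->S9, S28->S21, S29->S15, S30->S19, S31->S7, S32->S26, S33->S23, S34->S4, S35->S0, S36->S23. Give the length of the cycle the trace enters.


Trace from S0 until a state repeats:
  S0 -> S27 -> S9 -> S20 -> S17 -> S21 -> S18 -> S14 -> S27
S27 first seen at step 1, revisited at step 8.
Cycle length = 8 - 1 = 7

7


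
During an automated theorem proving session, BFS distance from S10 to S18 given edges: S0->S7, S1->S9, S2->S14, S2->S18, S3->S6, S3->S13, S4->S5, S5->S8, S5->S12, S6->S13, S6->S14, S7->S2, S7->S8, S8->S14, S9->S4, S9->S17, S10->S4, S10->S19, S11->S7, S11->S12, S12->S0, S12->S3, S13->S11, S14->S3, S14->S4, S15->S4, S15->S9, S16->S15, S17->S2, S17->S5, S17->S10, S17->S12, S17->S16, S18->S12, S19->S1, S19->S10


BFS layer-by-layer from S10:
  dist 0: {S10}
  dist 1: {S4, S19}
  dist 2: {S1, S5}
  dist 3: {S8, S9, S12}
  dist 4: {S0, S3, S14, S17}
  dist 5: {S2, S6, S7, S13, S16}
  dist 6: {S11, S15, S18}
  -> S18 reached at distance 6
Shortest path length = 6

6


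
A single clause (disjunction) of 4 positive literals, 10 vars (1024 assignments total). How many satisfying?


Step 1: Total=2^10=1024
Step 2: Unsat when all 4 false: 2^6=64
Step 3: Sat=1024-64=960

960


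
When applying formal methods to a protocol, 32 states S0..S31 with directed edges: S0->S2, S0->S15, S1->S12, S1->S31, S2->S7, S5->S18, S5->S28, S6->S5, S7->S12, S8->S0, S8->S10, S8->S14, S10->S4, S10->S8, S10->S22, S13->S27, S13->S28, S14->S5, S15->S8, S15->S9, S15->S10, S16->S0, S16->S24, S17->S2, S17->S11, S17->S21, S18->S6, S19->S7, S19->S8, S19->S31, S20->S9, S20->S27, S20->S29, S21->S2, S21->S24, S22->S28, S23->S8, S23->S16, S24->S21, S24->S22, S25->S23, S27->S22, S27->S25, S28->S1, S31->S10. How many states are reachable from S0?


BFS from S0:
  layer 0: {S0}
  layer 1: {S2, S15}
  layer 2: {S7, S8, S9, S10}
  layer 3: {S4, S12, S14, S22}
  layer 4: {S5, S28}
  layer 5: {S1, S18}
  layer 6: {S6, S31}
Reachable set: {S0, S1, S2, S4, S5, S6, S7, S8, S9, S10, S12, S14, S15, S18, S22, S28, S31}
Count = 17

17


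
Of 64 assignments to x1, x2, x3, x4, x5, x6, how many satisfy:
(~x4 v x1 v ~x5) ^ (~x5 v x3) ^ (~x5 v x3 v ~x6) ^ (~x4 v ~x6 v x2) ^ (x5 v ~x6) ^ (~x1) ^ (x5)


CNF with 7 clauses over 6 vars (64 assignments).
An assignment satisfies CNF iff every clause has >=1 true literal.
Check each row (bits = x1,x2,x3,x4,x5,x6; clause T/F shown):
  row 0 [000000]: clauses=TTTTTTF -> 0
  row 1 [000001]: clauses=TTTTFTF -> 0
  row 2 [000010]: clauses=TFTTTTT -> 0
  row 3 [000011]: clauses=TFFTTTT -> 0
  row 4 [000100]: clauses=TTTTTTF -> 0
  (every remaining row is evaluated the same way; all 64 results are listed next)
Full result column, 8 rows per line (x1,x2,x3 fixed per line; x4,x5,x6 runs 000..111 left to right):
  rows 0-7 [x1,x2,x3=000]: 00000000  (ones: 0)
  rows 8-15 [x1,x2,x3=001]: 00110000  (ones: 2)
  rows 16-23 [x1,x2,x3=010]: 00000000  (ones: 0)
  rows 24-31 [x1,x2,x3=011]: 00110000  (ones: 2)
  rows 32-39 [x1,x2,x3=100]: 00000000  (ones: 0)
  rows 40-47 [x1,x2,x3=101]: 00000000  (ones: 0)
  rows 48-55 [x1,x2,x3=110]: 00000000  (ones: 0)
  rows 56-63 [x1,x2,x3=111]: 00000000  (ones: 0)
Satisfying assignments = 0+2+0+2+0+0+0+0 = 4

4


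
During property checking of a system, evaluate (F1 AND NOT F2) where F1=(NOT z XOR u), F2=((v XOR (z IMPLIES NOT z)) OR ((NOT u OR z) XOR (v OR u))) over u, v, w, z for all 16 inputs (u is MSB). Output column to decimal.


F1 = (NOT z XOR u)
F2 = ((v XOR (z IMPLIES NOT z)) OR ((NOT u OR z) XOR (v OR u)))
Counterexample to F1=>F2 is where F1=1 and F2=0.
Evaluate each row (bits = u,v,w,z, MSB first):
  row 0 [0000]: F1=1 F2=1 -> F1&~F2 -> 0
  row 1 [0001]: F1=0 F2=1 -> F1&~F2 -> 0
  row 2 [0010]: F1=1 F2=1 -> F1&~F2 -> 0
  row 3 [0011]: F1=0 F2=1 -> F1&~F2 -> 0
  row 4 [0100]: F1=1 F2=0 -> F1&~F2 -> 1
  row 5 [0101]: F1=0 F2=1 -> F1&~F2 -> 0
  row 6 [0110]: F1=1 F2=0 -> F1&~F2 -> 1
  row 7 [0111]: F1=0 F2=1 -> F1&~F2 -> 0
  row 8 [1000]: F1=0 F2=1 -> F1&~F2 -> 0
  row 9 [1001]: F1=1 F2=0 -> F1&~F2 -> 1
  row 10 [1010]: F1=0 F2=1 -> F1&~F2 -> 0
  row 11 [1011]: F1=1 F2=0 -> F1&~F2 -> 1
  row 12 [1100]: F1=0 F2=1 -> F1&~F2 -> 0
  row 13 [1101]: F1=1 F2=1 -> F1&~F2 -> 0
  row 14 [1110]: F1=0 F2=1 -> F1&~F2 -> 0
  row 15 [1111]: F1=1 F2=1 -> F1&~F2 -> 0
Full result column, 4 rows per line (u,v fixed per line; w,z runs 00..11 left to right):
  rows 0-3 [u,v=00]: 0000  = hex 0
  rows 4-7 [u,v=01]: 1010  = hex A
  rows 8-11 [u,v=10]: 0101  = hex 5
  rows 12-15 [u,v=11]: 0000  = hex 0
Counterexample vector (row 0 .. row 15) = 0000101001010000
Output column grouped in 4s = 0000 1010 0101 0000 = 0x0A50
Convert to decimal digit by digit (value = value*16 + digit):
  0 -> 0
  0*16 + 10 (A) = 10
  10*16 + 5 = 165
  165*16 + 0 = 2640
Decimal = 2640

2640


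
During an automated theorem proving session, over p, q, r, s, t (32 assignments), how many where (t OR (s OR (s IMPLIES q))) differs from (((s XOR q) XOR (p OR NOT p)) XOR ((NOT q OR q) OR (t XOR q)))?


F1 = (t OR (s OR (s IMPLIES q)))
F2 = (((s XOR q) XOR (p OR NOT p)) XOR ((NOT q OR q) OR (t XOR q)))
Evaluate both on each of 32 rows (bits = p,q,r,s,t):
  row 0 [00000]: F1=1 F2=0 (differ) -> 1
  row 1 [00001]: F1=1 F2=0 (differ) -> 1
  row 2 [00010]: F1=1 F2=1 -> 0
  row 3 [00011]: F1=1 F2=1 -> 0
  row 4 [00100]: F1=1 F2=0 (differ) -> 1
  row 5 [00101]: F1=1 F2=0 (differ) -> 1
  row 6 [00110]: F1=1 F2=1 -> 0
  row 7 [00111]: F1=1 F2=1 -> 0
  row 8 [01000]: F1=1 F2=1 -> 0
  row 9 [01001]: F1=1 F2=1 -> 0
  row 10 [01010]: F1=1 F2=0 (differ) -> 1
  row 11 [01011]: F1=1 F2=0 (differ) -> 1
  row 12 [01100]: F1=1 F2=1 -> 0
  row 13 [01101]: F1=1 F2=1 -> 0
  row 14 [01110]: F1=1 F2=0 (differ) -> 1
  row 15 [01111]: F1=1 F2=0 (differ) -> 1
  row 16 [10000]: F1=1 F2=0 (differ) -> 1
  row 17 [10001]: F1=1 F2=0 (differ) -> 1
  row 18 [10010]: F1=1 F2=1 -> 0
  row 19 [10011]: F1=1 F2=1 -> 0
  row 20 [10100]: F1=1 F2=0 (differ) -> 1
  row 21 [10101]: F1=1 F2=0 (differ) -> 1
  row 22 [10110]: F1=1 F2=1 -> 0
  row 23 [10111]: F1=1 F2=1 -> 0
  row 24 [11000]: F1=1 F2=1 -> 0
  row 25 [11001]: F1=1 F2=1 -> 0
  row 26 [11010]: F1=1 F2=0 (differ) -> 1
  row 27 [11011]: F1=1 F2=0 (differ) -> 1
  row 28 [11100]: F1=1 F2=1 -> 0
  row 29 [11101]: F1=1 F2=1 -> 0
  row 30 [11110]: F1=1 F2=0 (differ) -> 1
  row 31 [11111]: F1=1 F2=0 (differ) -> 1
Full result column, 8 rows per line (p,q fixed per line; r,s,t runs 000..111 left to right):
  rows 0-7 [p,q=00]: 11001100  (ones: 4)
  rows 8-15 [p,q=01]: 00110011  (ones: 4)
  rows 16-23 [p,q=10]: 11001100  (ones: 4)
  rows 24-31 [p,q=11]: 00110011  (ones: 4)
Disagreements = 4+4+4+4 = 16

16


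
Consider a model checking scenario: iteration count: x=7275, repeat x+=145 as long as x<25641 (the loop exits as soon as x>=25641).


Step 1: x goes from 7275 toward 25641 by 145; the body runs while x<25641, so iterations = ceil((bound-start)/step)
Step 2: Distance=18366
Step 3: ceil(18366/145)=127

127


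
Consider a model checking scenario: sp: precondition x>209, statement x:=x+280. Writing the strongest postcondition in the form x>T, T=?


Formula: sp(P, x:=E) = exists old_x. (x = E[old_x/x]) AND P[old_x/x] (old_x is the value of x before the assignment; eliminate old_x by solving x = E[old_x/x] for old_x)
Step 1: Precondition P: x>209, i.e. old_x > 209
Step 2: Assignment gives x = old_x + 280, so old_x = x - 280
Step 3: Substitute into P: x - 280 > 209
Step 4: Simplify: x > 209+280 = 489

489


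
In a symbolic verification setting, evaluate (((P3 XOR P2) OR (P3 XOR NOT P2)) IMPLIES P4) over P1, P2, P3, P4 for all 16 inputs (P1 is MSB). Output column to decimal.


Formula: (((P3 XOR P2) OR (P3 XOR NOT P2)) IMPLIES P4) over P1, P2, P3, P4 (16 rows)
Evaluate each row (bits = P1,P2,P3,P4, MSB first):
  row 0 [0000]: (((0 XOR 0) OR (0 XOR NOT 0)) IMPLIES 0) -> 0
  row 1 [0001]: (((0 XOR 0) OR (0 XOR NOT 0)) IMPLIES 1) -> 1
  row 2 [0010]: (((1 XOR 0) OR (1 XOR NOT 0)) IMPLIES 0) -> 0
  row 3 [0011]: (((1 XOR 0) OR (1 XOR NOT 0)) IMPLIES 1) -> 1
  row 4 [0100]: (((0 XOR 1) OR (0 XOR NOT 1)) IMPLIES 0) -> 0
  row 5 [0101]: (((0 XOR 1) OR (0 XOR NOT 1)) IMPLIES 1) -> 1
  row 6 [0110]: (((1 XOR 1) OR (1 XOR NOT 1)) IMPLIES 0) -> 0
  row 7 [0111]: (((1 XOR 1) OR (1 XOR NOT 1)) IMPLIES 1) -> 1
  row 8 [1000]: (((0 XOR 0) OR (0 XOR NOT 0)) IMPLIES 0) -> 0
  row 9 [1001]: (((0 XOR 0) OR (0 XOR NOT 0)) IMPLIES 1) -> 1
  row 10 [1010]: (((1 XOR 0) OR (1 XOR NOT 0)) IMPLIES 0) -> 0
  row 11 [1011]: (((1 XOR 0) OR (1 XOR NOT 0)) IMPLIES 1) -> 1
  row 12 [1100]: (((0 XOR 1) OR (0 XOR NOT 1)) IMPLIES 0) -> 0
  row 13 [1101]: (((0 XOR 1) OR (0 XOR NOT 1)) IMPLIES 1) -> 1
  row 14 [1110]: (((1 XOR 1) OR (1 XOR NOT 1)) IMPLIES 0) -> 0
  row 15 [1111]: (((1 XOR 1) OR (1 XOR NOT 1)) IMPLIES 1) -> 1
Full result column, 4 rows per line (P1,P2 fixed per line; P3,P4 runs 00..11 left to right):
  rows 0-3 [P1,P2=00]: 0101  = hex 5
  rows 4-7 [P1,P2=01]: 0101  = hex 5
  rows 8-11 [P1,P2=10]: 0101  = hex 5
  rows 12-15 [P1,P2=11]: 0101  = hex 5
Output column (row 0 .. row 15) = 0101010101010101
Output column grouped in 4s = 0101 0101 0101 0101 = 0x5555
Convert to decimal digit by digit (value = value*16 + digit):
  5 -> 5
  5*16 + 5 = 85
  85*16 + 5 = 1365
  1365*16 + 5 = 21845
Decimal = 21845

21845


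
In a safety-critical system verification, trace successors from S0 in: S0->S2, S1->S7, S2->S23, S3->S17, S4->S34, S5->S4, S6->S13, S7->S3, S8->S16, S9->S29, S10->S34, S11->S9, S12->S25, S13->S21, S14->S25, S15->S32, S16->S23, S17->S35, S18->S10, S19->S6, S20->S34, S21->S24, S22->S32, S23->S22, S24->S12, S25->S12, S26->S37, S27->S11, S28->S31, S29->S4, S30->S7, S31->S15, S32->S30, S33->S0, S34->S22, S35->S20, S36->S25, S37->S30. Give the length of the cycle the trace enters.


Trace from S0 until a state repeats:
  S0 -> S2 -> S23 -> S22 -> S32 -> S30 -> S7 -> S3 -> S17 -> S35 -> S20 -> S34 -> S22
S22 first seen at step 3, revisited at step 12.
Cycle length = 12 - 3 = 9

9


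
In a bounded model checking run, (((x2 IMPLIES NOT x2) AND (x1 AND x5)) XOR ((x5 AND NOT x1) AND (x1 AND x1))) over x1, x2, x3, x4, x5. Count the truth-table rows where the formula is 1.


Formula: (((x2 IMPLIES NOT x2) AND (x1 AND x5)) XOR ((x5 AND NOT x1) AND (x1 AND x1))) over 5 vars (32 rows)
Evaluate each row (x1, x2, x3, x4, x5 as bits, MSB first):
  row 0 [00000]: (((0 IMPLIES NOT 0) AND (0 AND 0)) XOR ((0 AND NOT 0) AND (0 AND 0))) -> 0
  row 1 [00001]: (((0 IMPLIES NOT 0) AND (0 AND 1)) XOR ((1 AND NOT 0) AND (0 AND 0))) -> 0
  row 2 [00010]: (((0 IMPLIES NOT 0) AND (0 AND 0)) XOR ((0 AND NOT 0) AND (0 AND 0))) -> 0
  row 3 [00011]: (((0 IMPLIES NOT 0) AND (0 AND 1)) XOR ((1 AND NOT 0) AND (0 AND 0))) -> 0
  row 4 [00100]: (((0 IMPLIES NOT 0) AND (0 AND 0)) XOR ((0 AND NOT 0) AND (0 AND 0))) -> 0
  row 5 [00101]: (((0 IMPLIES NOT 0) AND (0 AND 1)) XOR ((1 AND NOT 0) AND (0 AND 0))) -> 0
  row 6 [00110]: (((0 IMPLIES NOT 0) AND (0 AND 0)) XOR ((0 AND NOT 0) AND (0 AND 0))) -> 0
  row 7 [00111]: (((0 IMPLIES NOT 0) AND (0 AND 1)) XOR ((1 AND NOT 0) AND (0 AND 0))) -> 0
  row 8 [01000]: (((1 IMPLIES NOT 1) AND (0 AND 0)) XOR ((0 AND NOT 0) AND (0 AND 0))) -> 0
  row 9 [01001]: (((1 IMPLIES NOT 1) AND (0 AND 1)) XOR ((1 AND NOT 0) AND (0 AND 0))) -> 0
  row 10 [01010]: (((1 IMPLIES NOT 1) AND (0 AND 0)) XOR ((0 AND NOT 0) AND (0 AND 0))) -> 0
  row 11 [01011]: (((1 IMPLIES NOT 1) AND (0 AND 1)) XOR ((1 AND NOT 0) AND (0 AND 0))) -> 0
  row 12 [01100]: (((1 IMPLIES NOT 1) AND (0 AND 0)) XOR ((0 AND NOT 0) AND (0 AND 0))) -> 0
  row 13 [01101]: (((1 IMPLIES NOT 1) AND (0 AND 1)) XOR ((1 AND NOT 0) AND (0 AND 0))) -> 0
  row 14 [01110]: (((1 IMPLIES NOT 1) AND (0 AND 0)) XOR ((0 AND NOT 0) AND (0 AND 0))) -> 0
  row 15 [01111]: (((1 IMPLIES NOT 1) AND (0 AND 1)) XOR ((1 AND NOT 0) AND (0 AND 0))) -> 0
  row 16 [10000]: (((0 IMPLIES NOT 0) AND (1 AND 0)) XOR ((0 AND NOT 1) AND (1 AND 1))) -> 0
  row 17 [10001]: (((0 IMPLIES NOT 0) AND (1 AND 1)) XOR ((1 AND NOT 1) AND (1 AND 1))) -> 1
  row 18 [10010]: (((0 IMPLIES NOT 0) AND (1 AND 0)) XOR ((0 AND NOT 1) AND (1 AND 1))) -> 0
  row 19 [10011]: (((0 IMPLIES NOT 0) AND (1 AND 1)) XOR ((1 AND NOT 1) AND (1 AND 1))) -> 1
  row 20 [10100]: (((0 IMPLIES NOT 0) AND (1 AND 0)) XOR ((0 AND NOT 1) AND (1 AND 1))) -> 0
  row 21 [10101]: (((0 IMPLIES NOT 0) AND (1 AND 1)) XOR ((1 AND NOT 1) AND (1 AND 1))) -> 1
  row 22 [10110]: (((0 IMPLIES NOT 0) AND (1 AND 0)) XOR ((0 AND NOT 1) AND (1 AND 1))) -> 0
  row 23 [10111]: (((0 IMPLIES NOT 0) AND (1 AND 1)) XOR ((1 AND NOT 1) AND (1 AND 1))) -> 1
  row 24 [11000]: (((1 IMPLIES NOT 1) AND (1 AND 0)) XOR ((0 AND NOT 1) AND (1 AND 1))) -> 0
  row 25 [11001]: (((1 IMPLIES NOT 1) AND (1 AND 1)) XOR ((1 AND NOT 1) AND (1 AND 1))) -> 0
  row 26 [11010]: (((1 IMPLIES NOT 1) AND (1 AND 0)) XOR ((0 AND NOT 1) AND (1 AND 1))) -> 0
  row 27 [11011]: (((1 IMPLIES NOT 1) AND (1 AND 1)) XOR ((1 AND NOT 1) AND (1 AND 1))) -> 0
  row 28 [11100]: (((1 IMPLIES NOT 1) AND (1 AND 0)) XOR ((0 AND NOT 1) AND (1 AND 1))) -> 0
  row 29 [11101]: (((1 IMPLIES NOT 1) AND (1 AND 1)) XOR ((1 AND NOT 1) AND (1 AND 1))) -> 0
  row 30 [11110]: (((1 IMPLIES NOT 1) AND (1 AND 0)) XOR ((0 AND NOT 1) AND (1 AND 1))) -> 0
  row 31 [11111]: (((1 IMPLIES NOT 1) AND (1 AND 1)) XOR ((1 AND NOT 1) AND (1 AND 1))) -> 0
Full result column, 8 rows per line (x1,x2 fixed per line; x3,x4,x5 runs 000..111 left to right):
  rows 0-7 [x1,x2=00]: 00000000  (ones: 0)
  rows 8-15 [x1,x2=01]: 00000000  (ones: 0)
  rows 16-23 [x1,x2=10]: 01010101  (ones: 4)
  rows 24-31 [x1,x2=11]: 00000000  (ones: 0)
Count of 1-rows = 0+0+4+0 = 4

4


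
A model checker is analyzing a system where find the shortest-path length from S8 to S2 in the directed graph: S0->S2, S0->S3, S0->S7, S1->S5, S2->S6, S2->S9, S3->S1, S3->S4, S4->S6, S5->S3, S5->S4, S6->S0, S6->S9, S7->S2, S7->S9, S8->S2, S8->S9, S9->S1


BFS layer-by-layer from S8:
  dist 0: {S8}
  dist 1: {S2, S9}
  -> S2 reached at distance 1
Shortest path length = 1

1


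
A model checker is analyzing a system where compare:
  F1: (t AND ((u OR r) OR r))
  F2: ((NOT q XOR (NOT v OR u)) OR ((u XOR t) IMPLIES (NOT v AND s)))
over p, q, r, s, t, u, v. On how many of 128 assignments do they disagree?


F1 = (t AND ((u OR r) OR r))
F2 = ((NOT q XOR (NOT v OR u)) OR ((u XOR t) IMPLIES (NOT v AND s)))
Evaluate both on each of 128 rows (bits = p,q,r,s,t,u,v):
  row 0 [0000000]: F1=0 F2=1 (differ) -> 1
  row 1 [0000001]: F1=0 F2=1 (differ) -> 1
  row 2 [0000010]: F1=0 F2=0 -> 0
  row 3 [0000011]: F1=0 F2=0 -> 0
  row 4 [0000100]: F1=0 F2=0 -> 0
  (every remaining row is evaluated the same way; all 128 results are listed next)
Full result column, 8 rows per line (p,q,r,s fixed per line; t,u,v runs 000..111 left to right):
  rows 0-7 [p,q,r,s=0000]: 11000100  (ones: 3)
  rows 8-15 [p,q,r,s=0001]: 11101100  (ones: 5)
  rows 16-23 [p,q,r,s=0010]: 11001000  (ones: 3)
  rows 24-31 [p,q,r,s=0011]: 11100000  (ones: 3)
  rows 32-39 [p,q,r,s=0100]: 11111000  (ones: 5)
  rows 40-47 [p,q,r,s=0101]: 11111000  (ones: 5)
  rows 48-55 [p,q,r,s=0110]: 11110100  (ones: 5)
  rows 56-63 [p,q,r,s=0111]: 11110100  (ones: 5)
  rows 64-71 [p,q,r,s=1000]: 11000100  (ones: 3)
  rows 72-79 [p,q,r,s=1001]: 11101100  (ones: 5)
  rows 80-87 [p,q,r,s=1010]: 11001000  (ones: 3)
  rows 88-95 [p,q,r,s=1011]: 11100000  (ones: 3)
  rows 96-103 [p,q,r,s=1100]: 11111000  (ones: 5)
  rows 104-111 [p,q,r,s=1101]: 11111000  (ones: 5)
  rows 112-119 [p,q,r,s=1110]: 11110100  (ones: 5)
  rows 120-127 [p,q,r,s=1111]: 11110100  (ones: 5)
Disagreements = 3+5+3+3+5+5+5+5+3+5+3+3+5+5+5+5 = 68

68


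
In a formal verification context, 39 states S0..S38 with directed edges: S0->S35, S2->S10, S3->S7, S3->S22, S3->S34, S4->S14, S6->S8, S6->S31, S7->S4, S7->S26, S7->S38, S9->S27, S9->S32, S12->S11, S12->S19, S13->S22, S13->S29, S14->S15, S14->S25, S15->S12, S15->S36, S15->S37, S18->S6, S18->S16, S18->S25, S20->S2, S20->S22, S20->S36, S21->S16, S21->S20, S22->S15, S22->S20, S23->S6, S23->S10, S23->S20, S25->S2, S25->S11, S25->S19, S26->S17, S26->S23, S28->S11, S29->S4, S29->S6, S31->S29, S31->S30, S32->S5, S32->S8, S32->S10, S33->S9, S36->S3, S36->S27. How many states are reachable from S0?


BFS from S0:
  layer 0: {S0}
  layer 1: {S35}
Reachable set: {S0, S35}
Count = 2

2


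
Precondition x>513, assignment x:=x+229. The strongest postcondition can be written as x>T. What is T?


Formula: sp(P, x:=E) = exists old_x. (x = E[old_x/x]) AND P[old_x/x] (old_x is the value of x before the assignment; eliminate old_x by solving x = E[old_x/x] for old_x)
Step 1: Precondition P: x>513, i.e. old_x > 513
Step 2: Assignment gives x = old_x + 229, so old_x = x - 229
Step 3: Substitute into P: x - 229 > 513
Step 4: Simplify: x > 513+229 = 742

742


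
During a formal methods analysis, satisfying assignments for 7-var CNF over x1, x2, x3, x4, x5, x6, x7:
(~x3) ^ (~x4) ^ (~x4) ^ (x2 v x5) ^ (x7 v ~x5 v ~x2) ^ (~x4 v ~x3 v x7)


CNF with 6 clauses over 7 vars (128 assignments).
An assignment satisfies CNF iff every clause has >=1 true literal.
Check each row (bits = x1,x2,x3,x4,x5,x6,x7; clause T/F shown):
  row 0 [0000000]: clauses=TTTFTT -> 0
  row 1 [0000001]: clauses=TTTFTT -> 0
  row 2 [0000010]: clauses=TTTFTT -> 0
  row 3 [0000011]: clauses=TTTFTT -> 0
  row 4 [0000100]: clauses=TTTTTT -> 1
  (every remaining row is evaluated the same way; all 128 results are listed next)
Full result column, 8 rows per line (x1,x2,x3,x4 fixed per line; x5,x6,x7 runs 000..111 left to right):
  rows 0-7 [x1,x2,x3,x4=0000]: 00001111  (ones: 4)
  rows 8-15 [x1,x2,x3,x4=0001]: 00000000  (ones: 0)
  rows 16-23 [x1,x2,x3,x4=0010]: 00000000  (ones: 0)
  rows 24-31 [x1,x2,x3,x4=0011]: 00000000  (ones: 0)
  rows 32-39 [x1,x2,x3,x4=0100]: 11110101  (ones: 6)
  rows 40-47 [x1,x2,x3,x4=0101]: 00000000  (ones: 0)
  rows 48-55 [x1,x2,x3,x4=0110]: 00000000  (ones: 0)
  rows 56-63 [x1,x2,x3,x4=0111]: 00000000  (ones: 0)
  rows 64-71 [x1,x2,x3,x4=1000]: 00001111  (ones: 4)
  rows 72-79 [x1,x2,x3,x4=1001]: 00000000  (ones: 0)
  rows 80-87 [x1,x2,x3,x4=1010]: 00000000  (ones: 0)
  rows 88-95 [x1,x2,x3,x4=1011]: 00000000  (ones: 0)
  rows 96-103 [x1,x2,x3,x4=1100]: 11110101  (ones: 6)
  rows 104-111 [x1,x2,x3,x4=1101]: 00000000  (ones: 0)
  rows 112-119 [x1,x2,x3,x4=1110]: 00000000  (ones: 0)
  rows 120-127 [x1,x2,x3,x4=1111]: 00000000  (ones: 0)
Satisfying assignments = 4+0+0+0+6+0+0+0+4+0+0+0+6+0+0+0 = 20

20


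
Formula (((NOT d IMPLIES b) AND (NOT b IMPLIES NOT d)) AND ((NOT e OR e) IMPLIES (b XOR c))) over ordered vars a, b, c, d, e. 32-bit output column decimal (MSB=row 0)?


Formula: (((NOT d IMPLIES b) AND (NOT b IMPLIES NOT d)) AND ((NOT e OR e) IMPLIES (b XOR c))) over a, b, c, d, e (32 rows)
Evaluate each row (bits = a,b,c,d,e, MSB first):
  row 0 [00000]: (((NOT 0 IMPLIES 0) AND (NOT 0 IMPLIES NOT 0)) AND ((NOT 0 OR 0) IMPLIES (0 XOR 0))) -> 0
  row 1 [00001]: (((NOT 0 IMPLIES 0) AND (NOT 0 IMPLIES NOT 0)) AND ((NOT 1 OR 1) IMPLIES (0 XOR 0))) -> 0
  row 2 [00010]: (((NOT 1 IMPLIES 0) AND (NOT 0 IMPLIES NOT 1)) AND ((NOT 0 OR 0) IMPLIES (0 XOR 0))) -> 0
  row 3 [00011]: (((NOT 1 IMPLIES 0) AND (NOT 0 IMPLIES NOT 1)) AND ((NOT 1 OR 1) IMPLIES (0 XOR 0))) -> 0
  row 4 [00100]: (((NOT 0 IMPLIES 0) AND (NOT 0 IMPLIES NOT 0)) AND ((NOT 0 OR 0) IMPLIES (0 XOR 1))) -> 0
  row 5 [00101]: (((NOT 0 IMPLIES 0) AND (NOT 0 IMPLIES NOT 0)) AND ((NOT 1 OR 1) IMPLIES (0 XOR 1))) -> 0
  row 6 [00110]: (((NOT 1 IMPLIES 0) AND (NOT 0 IMPLIES NOT 1)) AND ((NOT 0 OR 0) IMPLIES (0 XOR 1))) -> 0
  row 7 [00111]: (((NOT 1 IMPLIES 0) AND (NOT 0 IMPLIES NOT 1)) AND ((NOT 1 OR 1) IMPLIES (0 XOR 1))) -> 0
  row 8 [01000]: (((NOT 0 IMPLIES 1) AND (NOT 1 IMPLIES NOT 0)) AND ((NOT 0 OR 0) IMPLIES (1 XOR 0))) -> 1
  row 9 [01001]: (((NOT 0 IMPLIES 1) AND (NOT 1 IMPLIES NOT 0)) AND ((NOT 1 OR 1) IMPLIES (1 XOR 0))) -> 1
  row 10 [01010]: (((NOT 1 IMPLIES 1) AND (NOT 1 IMPLIES NOT 1)) AND ((NOT 0 OR 0) IMPLIES (1 XOR 0))) -> 1
  row 11 [01011]: (((NOT 1 IMPLIES 1) AND (NOT 1 IMPLIES NOT 1)) AND ((NOT 1 OR 1) IMPLIES (1 XOR 0))) -> 1
  row 12 [01100]: (((NOT 0 IMPLIES 1) AND (NOT 1 IMPLIES NOT 0)) AND ((NOT 0 OR 0) IMPLIES (1 XOR 1))) -> 0
  row 13 [01101]: (((NOT 0 IMPLIES 1) AND (NOT 1 IMPLIES NOT 0)) AND ((NOT 1 OR 1) IMPLIES (1 XOR 1))) -> 0
  row 14 [01110]: (((NOT 1 IMPLIES 1) AND (NOT 1 IMPLIES NOT 1)) AND ((NOT 0 OR 0) IMPLIES (1 XOR 1))) -> 0
  row 15 [01111]: (((NOT 1 IMPLIES 1) AND (NOT 1 IMPLIES NOT 1)) AND ((NOT 1 OR 1) IMPLIES (1 XOR 1))) -> 0
  row 16 [10000]: (((NOT 0 IMPLIES 0) AND (NOT 0 IMPLIES NOT 0)) AND ((NOT 0 OR 0) IMPLIES (0 XOR 0))) -> 0
  row 17 [10001]: (((NOT 0 IMPLIES 0) AND (NOT 0 IMPLIES NOT 0)) AND ((NOT 1 OR 1) IMPLIES (0 XOR 0))) -> 0
  row 18 [10010]: (((NOT 1 IMPLIES 0) AND (NOT 0 IMPLIES NOT 1)) AND ((NOT 0 OR 0) IMPLIES (0 XOR 0))) -> 0
  row 19 [10011]: (((NOT 1 IMPLIES 0) AND (NOT 0 IMPLIES NOT 1)) AND ((NOT 1 OR 1) IMPLIES (0 XOR 0))) -> 0
  row 20 [10100]: (((NOT 0 IMPLIES 0) AND (NOT 0 IMPLIES NOT 0)) AND ((NOT 0 OR 0) IMPLIES (0 XOR 1))) -> 0
  row 21 [10101]: (((NOT 0 IMPLIES 0) AND (NOT 0 IMPLIES NOT 0)) AND ((NOT 1 OR 1) IMPLIES (0 XOR 1))) -> 0
  row 22 [10110]: (((NOT 1 IMPLIES 0) AND (NOT 0 IMPLIES NOT 1)) AND ((NOT 0 OR 0) IMPLIES (0 XOR 1))) -> 0
  row 23 [10111]: (((NOT 1 IMPLIES 0) AND (NOT 0 IMPLIES NOT 1)) AND ((NOT 1 OR 1) IMPLIES (0 XOR 1))) -> 0
  row 24 [11000]: (((NOT 0 IMPLIES 1) AND (NOT 1 IMPLIES NOT 0)) AND ((NOT 0 OR 0) IMPLIES (1 XOR 0))) -> 1
  row 25 [11001]: (((NOT 0 IMPLIES 1) AND (NOT 1 IMPLIES NOT 0)) AND ((NOT 1 OR 1) IMPLIES (1 XOR 0))) -> 1
  row 26 [11010]: (((NOT 1 IMPLIES 1) AND (NOT 1 IMPLIES NOT 1)) AND ((NOT 0 OR 0) IMPLIES (1 XOR 0))) -> 1
  row 27 [11011]: (((NOT 1 IMPLIES 1) AND (NOT 1 IMPLIES NOT 1)) AND ((NOT 1 OR 1) IMPLIES (1 XOR 0))) -> 1
  row 28 [11100]: (((NOT 0 IMPLIES 1) AND (NOT 1 IMPLIES NOT 0)) AND ((NOT 0 OR 0) IMPLIES (1 XOR 1))) -> 0
  row 29 [11101]: (((NOT 0 IMPLIES 1) AND (NOT 1 IMPLIES NOT 0)) AND ((NOT 1 OR 1) IMPLIES (1 XOR 1))) -> 0
  row 30 [11110]: (((NOT 1 IMPLIES 1) AND (NOT 1 IMPLIES NOT 1)) AND ((NOT 0 OR 0) IMPLIES (1 XOR 1))) -> 0
  row 31 [11111]: (((NOT 1 IMPLIES 1) AND (NOT 1 IMPLIES NOT 1)) AND ((NOT 1 OR 1) IMPLIES (1 XOR 1))) -> 0
Full result column, 4 rows per line (a,b,c fixed per line; d,e runs 00..11 left to right):
  rows 0-3 [a,b,c=000]: 0000  = hex 0
  rows 4-7 [a,b,c=001]: 0000  = hex 0
  rows 8-11 [a,b,c=010]: 1111  = hex F
  rows 12-15 [a,b,c=011]: 0000  = hex 0
  rows 16-19 [a,b,c=100]: 0000  = hex 0
  rows 20-23 [a,b,c=101]: 0000  = hex 0
  rows 24-27 [a,b,c=110]: 1111  = hex F
  rows 28-31 [a,b,c=111]: 0000  = hex 0
Output column (row 0 .. row 31) = 00000000111100000000000011110000
Output column grouped in 4s = 0000 0000 1111 0000 0000 0000 1111 0000 = 0x00F000F0
Convert to decimal digit by digit (value = value*16 + digit):
  0 -> 0
  0*16 + 0 = 0
  0*16 + 15 (F) = 15
  15*16 + 0 = 240
  240*16 + 0 = 3840
  3840*16 + 0 = 61440
  61440*16 + 15 (F) = 983055
  983055*16 + 0 = 15728880
Decimal = 15728880

15728880
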